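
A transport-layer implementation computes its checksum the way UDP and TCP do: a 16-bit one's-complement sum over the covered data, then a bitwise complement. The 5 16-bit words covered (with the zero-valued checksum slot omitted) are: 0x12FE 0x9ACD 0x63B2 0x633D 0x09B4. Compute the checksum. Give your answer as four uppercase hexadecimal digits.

One's-complement addition (fold any carry out of bit 15 back into bit 0):
  0x12FE + 0x9ACD = 0x0ADCB
  0xADCB + 0x63B2 = 0x1117D → wrap carry → 0x117E
  0x117E + 0x633D = 0x074BB
  0x74BB + 0x09B4 = 0x07E6F
One's-complement sum = 0x7E6F.
Checksum = ~0x7E6F & 0xFFFF = 0x8190.

8190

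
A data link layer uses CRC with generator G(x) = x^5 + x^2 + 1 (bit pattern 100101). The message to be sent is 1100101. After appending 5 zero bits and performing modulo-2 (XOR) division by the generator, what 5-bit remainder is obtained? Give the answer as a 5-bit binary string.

00111

Append 5 zeros: 110010100000. Divide by 100101 (XOR where the leading bit is 1):
  pos 0: 110010 XOR 100101 = 010111
  pos 1: 101111 XOR 100101 = 001010
  pos 3: 101000 XOR 100101 = 001101
  pos 5: 110100 XOR 100101 = 010001
  pos 6: 100010 XOR 100101 = 000111
Remainder (last 5 bits) = 00111. This is the CRC / FCS.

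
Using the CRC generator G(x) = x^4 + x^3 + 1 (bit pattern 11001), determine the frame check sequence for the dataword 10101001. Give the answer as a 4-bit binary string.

Append 4 zeros: 101010010000. Divide by 11001 (XOR where the leading bit is 1):
  pos 0: 10101 XOR 11001 = 01100
  pos 1: 11000 XOR 11001 = 00001
  pos 5: 10100 XOR 11001 = 01101
  pos 6: 11010 XOR 11001 = 00011
Remainder (last 4 bits) = 0110. This is the CRC / FCS.

0110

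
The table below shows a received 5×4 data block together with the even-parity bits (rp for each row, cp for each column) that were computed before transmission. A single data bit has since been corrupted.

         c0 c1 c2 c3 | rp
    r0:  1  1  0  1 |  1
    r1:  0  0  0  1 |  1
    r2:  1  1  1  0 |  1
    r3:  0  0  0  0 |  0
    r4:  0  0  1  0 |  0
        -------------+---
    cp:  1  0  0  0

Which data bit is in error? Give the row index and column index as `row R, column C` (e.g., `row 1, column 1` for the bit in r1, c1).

row 4, column 0

Recompute each row's even parity and compare to rp:
  r0: data parity 1, sent rp 1 → ok
  r1: data parity 1, sent rp 1 → ok
  r2: data parity 1, sent rp 1 → ok
  r3: data parity 0, sent rp 0 → ok
  r4: data parity 1, sent rp 0 → mismatch
Recompute each column's even parity and compare to cp:
  c0: data parity 0, sent cp 1 → mismatch
  c1: data parity 0, sent cp 0 → ok
  c2: data parity 0, sent cp 0 → ok
  c3: data parity 0, sent cp 0 → ok
Exactly one row (r4) and one column (c0) fail → the flipped bit is at their intersection.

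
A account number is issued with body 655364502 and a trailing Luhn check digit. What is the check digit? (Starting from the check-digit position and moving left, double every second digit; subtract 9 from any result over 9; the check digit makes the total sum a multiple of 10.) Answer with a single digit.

6

Partial digits right→left: 2 0 5 4 6 3 5 5 6
Double every second digit counting from the check-digit position (so the 1st, 3rd, 5th, ... of the partial from the right).
  doubled (with −9 where >9): 4 1 3 1 3 → sum 12
  kept as-is: 0 4 3 5 → sum 12
Total = 12 + 12 = 24.
Check digit = (10 − (24 mod 10)) mod 10 = 6.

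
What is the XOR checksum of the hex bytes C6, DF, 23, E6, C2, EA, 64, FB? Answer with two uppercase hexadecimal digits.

XOR the bytes together:
  start with 0xC6
  0xC6 ⊕ 0xDF = 0x19
  0x19 ⊕ 0x23 = 0x3A
  0x3A ⊕ 0xE6 = 0xDC
  0xDC ⊕ 0xC2 = 0x1E
  0x1E ⊕ 0xEA = 0xF4
  0xF4 ⊕ 0x64 = 0x90
  0x90 ⊕ 0xFB = 0x6B

6B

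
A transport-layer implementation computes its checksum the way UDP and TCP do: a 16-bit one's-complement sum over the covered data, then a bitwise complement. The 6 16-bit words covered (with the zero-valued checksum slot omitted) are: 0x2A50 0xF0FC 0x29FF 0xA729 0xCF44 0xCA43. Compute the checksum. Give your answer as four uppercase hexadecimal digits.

One's-complement addition (fold any carry out of bit 15 back into bit 0):
  0x2A50 + 0xF0FC = 0x11B4C → wrap carry → 0x1B4D
  0x1B4D + 0x29FF = 0x0454C
  0x454C + 0xA729 = 0x0EC75
  0xEC75 + 0xCF44 = 0x1BBB9 → wrap carry → 0xBBBA
  0xBBBA + 0xCA43 = 0x185FD → wrap carry → 0x85FE
One's-complement sum = 0x85FE.
Checksum = ~0x85FE & 0xFFFF = 0x7A01.

7A01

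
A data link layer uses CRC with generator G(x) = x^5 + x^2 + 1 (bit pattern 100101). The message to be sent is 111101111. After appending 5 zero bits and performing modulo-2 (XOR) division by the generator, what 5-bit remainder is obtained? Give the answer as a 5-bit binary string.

Append 5 zeros: 11110111100000. Divide by 100101 (XOR where the leading bit is 1):
  pos 0: 111101 XOR 100101 = 011000
  pos 1: 110001 XOR 100101 = 010100
  pos 2: 101001 XOR 100101 = 001100
  pos 4: 110010 XOR 100101 = 010111
  pos 5: 101110 XOR 100101 = 001011
  pos 7: 101100 XOR 100101 = 001001
Remainder (last 5 bits) = 10010. This is the CRC / FCS.

10010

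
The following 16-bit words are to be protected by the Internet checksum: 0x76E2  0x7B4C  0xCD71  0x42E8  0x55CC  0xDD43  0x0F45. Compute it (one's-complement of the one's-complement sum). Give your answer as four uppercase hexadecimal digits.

BB21

One's-complement addition (fold any carry out of bit 15 back into bit 0):
  0x76E2 + 0x7B4C = 0x0F22E
  0xF22E + 0xCD71 = 0x1BF9F → wrap carry → 0xBFA0
  0xBFA0 + 0x42E8 = 0x10288 → wrap carry → 0x0289
  0x0289 + 0x55CC = 0x05855
  0x5855 + 0xDD43 = 0x13598 → wrap carry → 0x3599
  0x3599 + 0x0F45 = 0x044DE
One's-complement sum = 0x44DE.
Checksum = ~0x44DE & 0xFFFF = 0xBB21.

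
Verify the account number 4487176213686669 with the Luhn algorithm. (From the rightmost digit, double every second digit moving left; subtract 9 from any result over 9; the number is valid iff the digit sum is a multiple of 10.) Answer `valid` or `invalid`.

invalid

From the right, keep odd positions and double even positions (subtract 9 from any doubled value over 9):
  doubled (positions 2,4,...): 3 3 3 2 3 2 7 8 → sum 31
  kept (positions 1,3,...): 9 6 8 3 2 7 7 4 → sum 46
Total = 77.
77 mod 10 = 7, so the number is invalid.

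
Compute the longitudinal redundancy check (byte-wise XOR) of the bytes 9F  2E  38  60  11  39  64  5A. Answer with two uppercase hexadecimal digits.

XOR the bytes together:
  start with 0x9F
  0x9F ⊕ 0x2E = 0xB1
  0xB1 ⊕ 0x38 = 0x89
  0x89 ⊕ 0x60 = 0xE9
  0xE9 ⊕ 0x11 = 0xF8
  0xF8 ⊕ 0x39 = 0xC1
  0xC1 ⊕ 0x64 = 0xA5
  0xA5 ⊕ 0x5A = 0xFF

FF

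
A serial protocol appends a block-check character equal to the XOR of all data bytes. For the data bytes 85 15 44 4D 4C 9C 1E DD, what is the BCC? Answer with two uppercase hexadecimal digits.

XOR the bytes together:
  start with 0x85
  0x85 ⊕ 0x15 = 0x90
  0x90 ⊕ 0x44 = 0xD4
  0xD4 ⊕ 0x4D = 0x99
  0x99 ⊕ 0x4C = 0xD5
  0xD5 ⊕ 0x9C = 0x49
  0x49 ⊕ 0x1E = 0x57
  0x57 ⊕ 0xDD = 0x8A

8A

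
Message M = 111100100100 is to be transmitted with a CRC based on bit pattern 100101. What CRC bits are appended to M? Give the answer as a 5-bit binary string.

Append 5 zeros: 11110010010000000. Divide by 100101 (XOR where the leading bit is 1):
  pos 0: 111100 XOR 100101 = 011001
  pos 1: 110011 XOR 100101 = 010110
  pos 2: 101100 XOR 100101 = 001001
  pos 4: 100101 XOR 100101 = 000000
Remainder (last 5 bits) = 00000. This is the CRC / FCS.

00000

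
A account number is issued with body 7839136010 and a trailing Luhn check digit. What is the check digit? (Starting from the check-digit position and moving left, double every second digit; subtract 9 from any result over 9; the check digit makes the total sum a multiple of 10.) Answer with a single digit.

Partial digits right→left: 0 1 0 6 3 1 9 3 8 7
Double every second digit counting from the check-digit position (so the 1st, 3rd, 5th, ... of the partial from the right).
  doubled (with −9 where >9): 0 0 6 9 7 → sum 22
  kept as-is: 1 6 1 3 7 → sum 18
Total = 22 + 18 = 40.
Check digit = (10 − (40 mod 10)) mod 10 = 0.

0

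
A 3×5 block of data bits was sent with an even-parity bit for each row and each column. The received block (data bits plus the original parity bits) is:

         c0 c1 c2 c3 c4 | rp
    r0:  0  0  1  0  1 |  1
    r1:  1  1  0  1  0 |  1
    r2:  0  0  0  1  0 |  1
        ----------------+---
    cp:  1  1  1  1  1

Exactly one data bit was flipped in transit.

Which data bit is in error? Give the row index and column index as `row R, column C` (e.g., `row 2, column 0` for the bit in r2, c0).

row 0, column 3

Recompute each row's even parity and compare to rp:
  r0: data parity 0, sent rp 1 → mismatch
  r1: data parity 1, sent rp 1 → ok
  r2: data parity 1, sent rp 1 → ok
Recompute each column's even parity and compare to cp:
  c0: data parity 1, sent cp 1 → ok
  c1: data parity 1, sent cp 1 → ok
  c2: data parity 1, sent cp 1 → ok
  c3: data parity 0, sent cp 1 → mismatch
  c4: data parity 1, sent cp 1 → ok
Exactly one row (r0) and one column (c3) fail → the flipped bit is at their intersection.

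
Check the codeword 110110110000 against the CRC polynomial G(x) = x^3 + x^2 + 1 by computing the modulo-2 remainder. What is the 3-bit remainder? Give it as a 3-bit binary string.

101

Modulo-2 division of 110110110000 by 1101:
  pos 0: 1101 XOR 1101 = 0000
  pos 4: 1011 XOR 1101 = 0110
  pos 5: 1100 XOR 1101 = 0001
  pos 8: 1000 XOR 1101 = 0101
Remainder = 101 (nonzero — an error is detected).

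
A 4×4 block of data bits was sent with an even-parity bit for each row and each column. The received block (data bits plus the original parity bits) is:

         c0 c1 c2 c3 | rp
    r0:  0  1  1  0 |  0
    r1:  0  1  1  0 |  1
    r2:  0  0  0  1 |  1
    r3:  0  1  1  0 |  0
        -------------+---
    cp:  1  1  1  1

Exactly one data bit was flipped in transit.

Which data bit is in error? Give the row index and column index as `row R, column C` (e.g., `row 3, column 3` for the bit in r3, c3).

Recompute each row's even parity and compare to rp:
  r0: data parity 0, sent rp 0 → ok
  r1: data parity 0, sent rp 1 → mismatch
  r2: data parity 1, sent rp 1 → ok
  r3: data parity 0, sent rp 0 → ok
Recompute each column's even parity and compare to cp:
  c0: data parity 0, sent cp 1 → mismatch
  c1: data parity 1, sent cp 1 → ok
  c2: data parity 1, sent cp 1 → ok
  c3: data parity 1, sent cp 1 → ok
Exactly one row (r1) and one column (c0) fail → the flipped bit is at their intersection.

row 1, column 0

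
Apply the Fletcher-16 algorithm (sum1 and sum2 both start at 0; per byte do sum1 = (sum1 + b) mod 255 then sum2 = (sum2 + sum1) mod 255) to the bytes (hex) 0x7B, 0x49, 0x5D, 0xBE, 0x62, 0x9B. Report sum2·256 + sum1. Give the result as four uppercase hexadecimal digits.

Running sums (mod 255):
  after byte 0 (0x7B): sum1=123, sum2=123
  after byte 1 (0x49): sum1=196, sum2=64
  after byte 2 (0x5D): sum1=34, sum2=98
  after byte 3 (0xBE): sum1=224, sum2=67
  after byte 4 (0x62): sum1=67, sum2=134
  after byte 5 (0x9B): sum1=222, sum2=101
Checksum = sum2·256 + sum1 = 101·256 + 222 = 26078 = 0x65DE.

65DE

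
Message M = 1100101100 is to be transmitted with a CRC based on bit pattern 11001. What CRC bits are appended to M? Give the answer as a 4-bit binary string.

1000

Append 4 zeros: 11001011000000. Divide by 11001 (XOR where the leading bit is 1):
  pos 0: 11001 XOR 11001 = 00000
  pos 6: 11000 XOR 11001 = 00001
Remainder (last 4 bits) = 1000. This is the CRC / FCS.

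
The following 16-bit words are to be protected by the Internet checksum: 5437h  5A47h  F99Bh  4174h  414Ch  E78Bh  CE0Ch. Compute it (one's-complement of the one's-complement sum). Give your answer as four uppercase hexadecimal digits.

One's-complement addition (fold any carry out of bit 15 back into bit 0):
  0x5437 + 0x5A47 = 0x0AE7E
  0xAE7E + 0xF99B = 0x1A819 → wrap carry → 0xA81A
  0xA81A + 0x4174 = 0x0E98E
  0xE98E + 0x414C = 0x12ADA → wrap carry → 0x2ADB
  0x2ADB + 0xE78B = 0x11266 → wrap carry → 0x1267
  0x1267 + 0xCE0C = 0x0E073
One's-complement sum = 0xE073.
Checksum = ~0xE073 & 0xFFFF = 0x1F8C.

1F8C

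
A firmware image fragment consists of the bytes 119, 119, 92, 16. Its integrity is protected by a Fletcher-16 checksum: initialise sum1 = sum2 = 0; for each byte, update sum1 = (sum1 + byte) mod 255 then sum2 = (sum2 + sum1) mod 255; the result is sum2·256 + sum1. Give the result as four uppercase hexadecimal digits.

Running sums (mod 255):
  after byte 0 (119): sum1=119, sum2=119
  after byte 1 (119): sum1=238, sum2=102
  after byte 2 (92): sum1=75, sum2=177
  after byte 3 (16): sum1=91, sum2=13
Checksum = sum2·256 + sum1 = 13·256 + 91 = 3419 = 0x0D5B.

0D5B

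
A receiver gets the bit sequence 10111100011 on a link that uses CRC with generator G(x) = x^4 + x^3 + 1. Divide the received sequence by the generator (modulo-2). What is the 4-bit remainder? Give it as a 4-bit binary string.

0100

Modulo-2 division of 10111100011 by 11001:
  pos 0: 10111 XOR 11001 = 01110
  pos 1: 11101 XOR 11001 = 00100
  pos 3: 10000 XOR 11001 = 01001
  pos 4: 10010 XOR 11001 = 01011
  pos 5: 10111 XOR 11001 = 01110
  pos 6: 11101 XOR 11001 = 00100
Remainder = 0100 (nonzero — an error is detected).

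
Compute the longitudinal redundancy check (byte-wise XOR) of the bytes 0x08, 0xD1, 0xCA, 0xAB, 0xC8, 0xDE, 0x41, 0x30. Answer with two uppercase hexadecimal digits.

DF

XOR the bytes together:
  start with 0x08
  0x08 ⊕ 0xD1 = 0xD9
  0xD9 ⊕ 0xCA = 0x13
  0x13 ⊕ 0xAB = 0xB8
  0xB8 ⊕ 0xC8 = 0x70
  0x70 ⊕ 0xDE = 0xAE
  0xAE ⊕ 0x41 = 0xEF
  0xEF ⊕ 0x30 = 0xDF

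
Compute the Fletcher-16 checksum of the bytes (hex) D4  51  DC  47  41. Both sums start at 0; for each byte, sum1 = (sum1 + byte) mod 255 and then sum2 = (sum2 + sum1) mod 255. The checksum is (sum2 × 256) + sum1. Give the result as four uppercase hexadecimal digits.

D38B

Running sums (mod 255):
  after byte 0 (D4): sum1=212, sum2=212
  after byte 1 (51): sum1=38, sum2=250
  after byte 2 (DC): sum1=3, sum2=253
  after byte 3 (47): sum1=74, sum2=72
  after byte 4 (41): sum1=139, sum2=211
Checksum = sum2·256 + sum1 = 211·256 + 139 = 54155 = 0xD38B.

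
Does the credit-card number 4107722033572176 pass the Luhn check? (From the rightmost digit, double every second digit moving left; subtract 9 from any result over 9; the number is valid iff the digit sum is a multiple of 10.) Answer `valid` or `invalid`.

valid

From the right, keep odd positions and double even positions (subtract 9 from any doubled value over 9):
  doubled (positions 2,4,...): 5 4 1 6 4 5 0 8 → sum 33
  kept (positions 1,3,...): 6 1 7 3 0 2 7 1 → sum 27
Total = 60.
60 mod 10 = 0, so the number is valid.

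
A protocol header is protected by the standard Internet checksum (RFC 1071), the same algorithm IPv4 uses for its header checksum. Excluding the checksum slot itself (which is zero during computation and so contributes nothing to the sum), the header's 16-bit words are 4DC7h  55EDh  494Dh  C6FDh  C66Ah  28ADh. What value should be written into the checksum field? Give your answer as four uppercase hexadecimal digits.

5CE8

One's-complement addition (fold any carry out of bit 15 back into bit 0):
  0x4DC7 + 0x55ED = 0x0A3B4
  0xA3B4 + 0x494D = 0x0ED01
  0xED01 + 0xC6FD = 0x1B3FE → wrap carry → 0xB3FF
  0xB3FF + 0xC66A = 0x17A69 → wrap carry → 0x7A6A
  0x7A6A + 0x28AD = 0x0A317
One's-complement sum = 0xA317.
Checksum = ~0xA317 & 0xFFFF = 0x5CE8.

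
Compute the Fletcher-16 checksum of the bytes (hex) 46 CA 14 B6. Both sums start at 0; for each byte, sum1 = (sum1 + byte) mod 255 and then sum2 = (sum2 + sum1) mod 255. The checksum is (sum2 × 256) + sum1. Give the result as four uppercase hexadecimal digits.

58DB

Running sums (mod 255):
  after byte 0 (46): sum1=70, sum2=70
  after byte 1 (CA): sum1=17, sum2=87
  after byte 2 (14): sum1=37, sum2=124
  after byte 3 (B6): sum1=219, sum2=88
Checksum = sum2·256 + sum1 = 88·256 + 219 = 22747 = 0x58DB.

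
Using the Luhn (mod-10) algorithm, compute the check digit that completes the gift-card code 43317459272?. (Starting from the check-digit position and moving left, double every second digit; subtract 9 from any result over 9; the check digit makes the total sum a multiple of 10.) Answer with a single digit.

8

Partial digits right→left: 2 7 2 9 5 4 7 1 3 3 4
Double every second digit counting from the check-digit position (so the 1st, 3rd, 5th, ... of the partial from the right).
  doubled (with −9 where >9): 4 4 1 5 6 8 → sum 28
  kept as-is: 7 9 4 1 3 → sum 24
Total = 28 + 24 = 52.
Check digit = (10 − (52 mod 10)) mod 10 = 8.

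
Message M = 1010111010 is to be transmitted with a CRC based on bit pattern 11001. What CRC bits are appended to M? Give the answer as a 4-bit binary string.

1100

Append 4 zeros: 10101110100000. Divide by 11001 (XOR where the leading bit is 1):
  pos 0: 10101 XOR 11001 = 01100
  pos 1: 11001 XOR 11001 = 00000
  pos 6: 10100 XOR 11001 = 01101
  pos 7: 11010 XOR 11001 = 00011
Remainder (last 4 bits) = 1100. This is the CRC / FCS.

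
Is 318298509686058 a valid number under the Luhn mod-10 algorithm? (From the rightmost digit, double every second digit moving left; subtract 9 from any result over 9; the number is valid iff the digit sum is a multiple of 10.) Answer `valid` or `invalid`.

valid

From the right, keep odd positions and double even positions (subtract 9 from any doubled value over 9):
  doubled (positions 2,4,...): 1 3 3 0 7 4 2 → sum 20
  kept (positions 1,3,...): 8 0 8 9 5 9 8 3 → sum 50
Total = 70.
70 mod 10 = 0, so the number is valid.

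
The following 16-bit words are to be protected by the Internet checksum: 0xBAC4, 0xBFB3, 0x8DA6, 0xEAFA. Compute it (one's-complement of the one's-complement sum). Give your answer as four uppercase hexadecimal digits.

0CE6

One's-complement addition (fold any carry out of bit 15 back into bit 0):
  0xBAC4 + 0xBFB3 = 0x17A77 → wrap carry → 0x7A78
  0x7A78 + 0x8DA6 = 0x1081E → wrap carry → 0x081F
  0x081F + 0xEAFA = 0x0F319
One's-complement sum = 0xF319.
Checksum = ~0xF319 & 0xFFFF = 0x0CE6.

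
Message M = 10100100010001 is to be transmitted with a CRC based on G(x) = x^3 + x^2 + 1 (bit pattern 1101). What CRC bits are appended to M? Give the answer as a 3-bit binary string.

110

Append 3 zeros: 10100100010001000. Divide by 1101 (XOR where the leading bit is 1):
  pos 0: 1010 XOR 1101 = 0111
  pos 1: 1110 XOR 1101 = 0011
  pos 3: 1110 XOR 1101 = 0011
  pos 5: 1100 XOR 1101 = 0001
  pos 8: 1100 XOR 1101 = 0001
  pos 11: 1010 XOR 1101 = 0111
  pos 12: 1110 XOR 1101 = 0011
Remainder (last 3 bits) = 110. This is the CRC / FCS.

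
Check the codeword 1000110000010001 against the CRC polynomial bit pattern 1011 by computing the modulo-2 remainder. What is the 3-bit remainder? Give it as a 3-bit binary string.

000

Modulo-2 division of 1000110000010001 by 1011:
  pos 0: 1000 XOR 1011 = 0011
  pos 2: 1111 XOR 1011 = 0100
  pos 3: 1000 XOR 1011 = 0011
  pos 5: 1100 XOR 1011 = 0111
  pos 6: 1110 XOR 1011 = 0101
  pos 7: 1010 XOR 1011 = 0001
  pos 10: 1100 XOR 1011 = 0111
  pos 11: 1110 XOR 1011 = 0101
  pos 12: 1011 XOR 1011 = 0000
Remainder = 000 (zero — the frame passes the CRC check).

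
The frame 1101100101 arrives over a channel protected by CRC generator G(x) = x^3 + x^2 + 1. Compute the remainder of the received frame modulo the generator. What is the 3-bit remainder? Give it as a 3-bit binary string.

Modulo-2 division of 1101100101 by 1101:
  pos 0: 1101 XOR 1101 = 0000
  pos 4: 1001 XOR 1101 = 0100
  pos 5: 1000 XOR 1101 = 0101
  pos 6: 1011 XOR 1101 = 0110
Remainder = 110 (nonzero — an error is detected).

110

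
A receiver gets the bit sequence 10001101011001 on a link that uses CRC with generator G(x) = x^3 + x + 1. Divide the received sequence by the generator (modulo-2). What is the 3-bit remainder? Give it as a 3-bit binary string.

Modulo-2 division of 10001101011001 by 1011:
  pos 0: 1000 XOR 1011 = 0011
  pos 2: 1111 XOR 1011 = 0100
  pos 3: 1000 XOR 1011 = 0011
  pos 5: 1110 XOR 1011 = 0101
  pos 6: 1011 XOR 1011 = 0000
  pos 10: 1001 XOR 1011 = 0010
Remainder = 010 (nonzero — an error is detected).

010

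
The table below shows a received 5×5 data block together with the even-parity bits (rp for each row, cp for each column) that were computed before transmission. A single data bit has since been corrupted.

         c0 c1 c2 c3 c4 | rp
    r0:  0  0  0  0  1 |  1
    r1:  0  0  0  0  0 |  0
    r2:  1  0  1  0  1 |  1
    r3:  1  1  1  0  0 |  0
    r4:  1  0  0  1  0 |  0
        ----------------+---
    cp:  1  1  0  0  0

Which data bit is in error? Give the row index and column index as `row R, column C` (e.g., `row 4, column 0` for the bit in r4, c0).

Recompute each row's even parity and compare to rp:
  r0: data parity 1, sent rp 1 → ok
  r1: data parity 0, sent rp 0 → ok
  r2: data parity 1, sent rp 1 → ok
  r3: data parity 1, sent rp 0 → mismatch
  r4: data parity 0, sent rp 0 → ok
Recompute each column's even parity and compare to cp:
  c0: data parity 1, sent cp 1 → ok
  c1: data parity 1, sent cp 1 → ok
  c2: data parity 0, sent cp 0 → ok
  c3: data parity 1, sent cp 0 → mismatch
  c4: data parity 0, sent cp 0 → ok
Exactly one row (r3) and one column (c3) fail → the flipped bit is at their intersection.

row 3, column 3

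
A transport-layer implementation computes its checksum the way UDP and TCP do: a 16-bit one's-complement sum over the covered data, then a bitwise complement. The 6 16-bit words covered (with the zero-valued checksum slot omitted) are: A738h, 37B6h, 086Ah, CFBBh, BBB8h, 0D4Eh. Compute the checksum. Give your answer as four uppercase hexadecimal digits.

One's-complement addition (fold any carry out of bit 15 back into bit 0):
  0xA738 + 0x37B6 = 0x0DEEE
  0xDEEE + 0x086A = 0x0E758
  0xE758 + 0xCFBB = 0x1B713 → wrap carry → 0xB714
  0xB714 + 0xBBB8 = 0x172CC → wrap carry → 0x72CD
  0x72CD + 0x0D4E = 0x0801B
One's-complement sum = 0x801B.
Checksum = ~0x801B & 0xFFFF = 0x7FE4.

7FE4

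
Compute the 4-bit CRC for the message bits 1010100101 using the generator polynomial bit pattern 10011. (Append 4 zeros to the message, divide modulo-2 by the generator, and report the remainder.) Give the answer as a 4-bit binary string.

0110

Append 4 zeros: 10101001010000. Divide by 10011 (XOR where the leading bit is 1):
  pos 0: 10101 XOR 10011 = 00110
  pos 2: 11000 XOR 10011 = 01011
  pos 3: 10111 XOR 10011 = 00100
  pos 5: 10001 XOR 10011 = 00010
  pos 8: 10000 XOR 10011 = 00011
Remainder (last 4 bits) = 0110. This is the CRC / FCS.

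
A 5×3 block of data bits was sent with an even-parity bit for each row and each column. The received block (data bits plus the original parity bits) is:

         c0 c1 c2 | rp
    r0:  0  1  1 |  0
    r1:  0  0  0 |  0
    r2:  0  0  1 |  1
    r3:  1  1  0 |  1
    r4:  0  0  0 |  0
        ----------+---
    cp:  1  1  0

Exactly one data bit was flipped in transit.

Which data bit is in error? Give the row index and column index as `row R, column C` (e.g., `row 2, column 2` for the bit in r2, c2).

Recompute each row's even parity and compare to rp:
  r0: data parity 0, sent rp 0 → ok
  r1: data parity 0, sent rp 0 → ok
  r2: data parity 1, sent rp 1 → ok
  r3: data parity 0, sent rp 1 → mismatch
  r4: data parity 0, sent rp 0 → ok
Recompute each column's even parity and compare to cp:
  c0: data parity 1, sent cp 1 → ok
  c1: data parity 0, sent cp 1 → mismatch
  c2: data parity 0, sent cp 0 → ok
Exactly one row (r3) and one column (c1) fail → the flipped bit is at their intersection.

row 3, column 1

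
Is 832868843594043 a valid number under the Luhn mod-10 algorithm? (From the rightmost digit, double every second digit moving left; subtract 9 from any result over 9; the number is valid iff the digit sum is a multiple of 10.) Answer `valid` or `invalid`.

invalid

From the right, keep odd positions and double even positions (subtract 9 from any doubled value over 9):
  doubled (positions 2,4,...): 8 8 1 8 7 7 6 → sum 45
  kept (positions 1,3,...): 3 0 9 3 8 6 2 8 → sum 39
Total = 84.
84 mod 10 = 4, so the number is invalid.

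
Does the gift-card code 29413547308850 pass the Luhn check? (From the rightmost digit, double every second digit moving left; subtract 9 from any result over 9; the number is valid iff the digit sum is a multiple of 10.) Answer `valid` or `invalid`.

valid

From the right, keep odd positions and double even positions (subtract 9 from any doubled value over 9):
  doubled (positions 2,4,...): 1 7 6 8 6 8 4 → sum 40
  kept (positions 1,3,...): 0 8 0 7 5 1 9 → sum 30
Total = 70.
70 mod 10 = 0, so the number is valid.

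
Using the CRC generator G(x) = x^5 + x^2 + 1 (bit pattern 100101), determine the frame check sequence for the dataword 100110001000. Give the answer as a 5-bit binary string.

Append 5 zeros: 10011000100000000. Divide by 100101 (XOR where the leading bit is 1):
  pos 0: 100110 XOR 100101 = 000011
  pos 4: 110010 XOR 100101 = 010111
  pos 5: 101110 XOR 100101 = 001011
  pos 7: 101100 XOR 100101 = 001001
  pos 9: 100100 XOR 100101 = 000001
Remainder (last 5 bits) = 00100. This is the CRC / FCS.

00100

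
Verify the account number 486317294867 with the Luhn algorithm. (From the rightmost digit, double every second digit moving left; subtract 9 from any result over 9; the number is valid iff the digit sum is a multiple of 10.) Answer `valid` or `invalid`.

valid

From the right, keep odd positions and double even positions (subtract 9 from any doubled value over 9):
  doubled (positions 2,4,...): 3 8 4 2 3 8 → sum 28
  kept (positions 1,3,...): 7 8 9 7 3 8 → sum 42
Total = 70.
70 mod 10 = 0, so the number is valid.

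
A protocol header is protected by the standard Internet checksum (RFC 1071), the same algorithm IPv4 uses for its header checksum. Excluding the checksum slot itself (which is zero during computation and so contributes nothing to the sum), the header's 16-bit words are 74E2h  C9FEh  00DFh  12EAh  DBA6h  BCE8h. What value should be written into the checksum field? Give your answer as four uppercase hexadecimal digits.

One's-complement addition (fold any carry out of bit 15 back into bit 0):
  0x74E2 + 0xC9FE = 0x13EE0 → wrap carry → 0x3EE1
  0x3EE1 + 0x00DF = 0x03FC0
  0x3FC0 + 0x12EA = 0x052AA
  0x52AA + 0xDBA6 = 0x12E50 → wrap carry → 0x2E51
  0x2E51 + 0xBCE8 = 0x0EB39
One's-complement sum = 0xEB39.
Checksum = ~0xEB39 & 0xFFFF = 0x14C6.

14C6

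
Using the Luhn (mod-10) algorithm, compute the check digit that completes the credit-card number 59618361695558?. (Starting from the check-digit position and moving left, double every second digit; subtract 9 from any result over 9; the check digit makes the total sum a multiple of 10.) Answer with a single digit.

Partial digits right→left: 8 5 5 5 9 6 1 6 3 8 1 6 9 5
Double every second digit counting from the check-digit position (so the 1st, 3rd, 5th, ... of the partial from the right).
  doubled (with −9 where >9): 7 1 9 2 6 2 9 → sum 36
  kept as-is: 5 5 6 6 8 6 5 → sum 41
Total = 36 + 41 = 77.
Check digit = (10 − (77 mod 10)) mod 10 = 3.

3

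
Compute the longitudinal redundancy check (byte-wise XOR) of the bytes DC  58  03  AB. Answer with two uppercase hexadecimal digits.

XOR the bytes together:
  start with 0xDC
  0xDC ⊕ 0x58 = 0x84
  0x84 ⊕ 0x03 = 0x87
  0x87 ⊕ 0xAB = 0x2C

2C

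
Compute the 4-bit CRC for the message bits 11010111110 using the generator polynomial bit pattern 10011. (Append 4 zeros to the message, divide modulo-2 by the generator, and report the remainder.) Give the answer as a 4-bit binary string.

0100

Append 4 zeros: 110101111100000. Divide by 10011 (XOR where the leading bit is 1):
  pos 0: 11010 XOR 10011 = 01001
  pos 1: 10011 XOR 10011 = 00000
  pos 6: 11110 XOR 10011 = 01101
  pos 7: 11010 XOR 10011 = 01001
  pos 8: 10010 XOR 10011 = 00001
Remainder (last 4 bits) = 0100. This is the CRC / FCS.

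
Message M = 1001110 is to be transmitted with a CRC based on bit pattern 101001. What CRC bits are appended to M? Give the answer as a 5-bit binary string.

Append 5 zeros: 100111000000. Divide by 101001 (XOR where the leading bit is 1):
  pos 0: 100111 XOR 101001 = 001110
  pos 2: 111000 XOR 101001 = 010001
  pos 3: 100010 XOR 101001 = 001011
  pos 5: 101100 XOR 101001 = 000101
Remainder (last 5 bits) = 01010. This is the CRC / FCS.

01010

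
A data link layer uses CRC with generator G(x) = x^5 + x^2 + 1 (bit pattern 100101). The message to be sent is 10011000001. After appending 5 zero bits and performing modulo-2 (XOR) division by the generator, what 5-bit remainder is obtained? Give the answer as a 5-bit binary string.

10011

Append 5 zeros: 1001100000100000. Divide by 100101 (XOR where the leading bit is 1):
  pos 0: 100110 XOR 100101 = 000011
  pos 4: 110000 XOR 100101 = 010101
  pos 5: 101011 XOR 100101 = 001110
  pos 7: 111000 XOR 100101 = 011101
  pos 8: 111010 XOR 100101 = 011111
  pos 9: 111110 XOR 100101 = 011011
  pos 10: 110110 XOR 100101 = 010011
Remainder (last 5 bits) = 10011. This is the CRC / FCS.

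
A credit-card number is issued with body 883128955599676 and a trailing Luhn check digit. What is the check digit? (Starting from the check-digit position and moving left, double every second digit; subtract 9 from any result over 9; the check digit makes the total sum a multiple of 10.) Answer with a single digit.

Partial digits right→left: 6 7 6 9 9 5 5 5 9 8 2 1 3 8 8
Double every second digit counting from the check-digit position (so the 1st, 3rd, 5th, ... of the partial from the right).
  doubled (with −9 where >9): 3 3 9 1 9 4 6 7 → sum 42
  kept as-is: 7 9 5 5 8 1 8 → sum 43
Total = 42 + 43 = 85.
Check digit = (10 − (85 mod 10)) mod 10 = 5.

5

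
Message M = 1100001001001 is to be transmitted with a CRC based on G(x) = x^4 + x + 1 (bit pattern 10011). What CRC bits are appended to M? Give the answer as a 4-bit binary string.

Append 4 zeros: 11000010010010000. Divide by 10011 (XOR where the leading bit is 1):
  pos 0: 11000 XOR 10011 = 01011
  pos 1: 10110 XOR 10011 = 00101
  pos 3: 10110 XOR 10011 = 00101
  pos 5: 10101 XOR 10011 = 00110
  pos 7: 11000 XOR 10011 = 01011
  pos 8: 10111 XOR 10011 = 00100
  pos 10: 10000 XOR 10011 = 00011
Remainder (last 4 bits) = 1100. This is the CRC / FCS.

1100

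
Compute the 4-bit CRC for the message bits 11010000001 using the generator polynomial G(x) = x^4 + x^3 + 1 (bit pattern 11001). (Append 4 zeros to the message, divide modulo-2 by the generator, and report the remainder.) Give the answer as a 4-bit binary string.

1110

Append 4 zeros: 110100000010000. Divide by 11001 (XOR where the leading bit is 1):
  pos 0: 11010 XOR 11001 = 00011
  pos 3: 11000 XOR 11001 = 00001
  pos 7: 10010 XOR 11001 = 01011
  pos 8: 10110 XOR 11001 = 01111
  pos 9: 11110 XOR 11001 = 00111
Remainder (last 4 bits) = 1110. This is the CRC / FCS.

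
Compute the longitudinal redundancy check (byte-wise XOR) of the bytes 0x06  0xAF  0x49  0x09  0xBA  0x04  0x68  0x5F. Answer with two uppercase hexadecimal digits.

60

XOR the bytes together:
  start with 0x06
  0x06 ⊕ 0xAF = 0xA9
  0xA9 ⊕ 0x49 = 0xE0
  0xE0 ⊕ 0x09 = 0xE9
  0xE9 ⊕ 0xBA = 0x53
  0x53 ⊕ 0x04 = 0x57
  0x57 ⊕ 0x68 = 0x3F
  0x3F ⊕ 0x5F = 0x60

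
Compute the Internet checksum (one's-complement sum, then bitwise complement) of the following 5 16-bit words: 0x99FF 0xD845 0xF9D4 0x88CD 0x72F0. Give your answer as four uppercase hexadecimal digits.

One's-complement addition (fold any carry out of bit 15 back into bit 0):
  0x99FF + 0xD845 = 0x17244 → wrap carry → 0x7245
  0x7245 + 0xF9D4 = 0x16C19 → wrap carry → 0x6C1A
  0x6C1A + 0x88CD = 0x0F4E7
  0xF4E7 + 0x72F0 = 0x167D7 → wrap carry → 0x67D8
One's-complement sum = 0x67D8.
Checksum = ~0x67D8 & 0xFFFF = 0x9827.

9827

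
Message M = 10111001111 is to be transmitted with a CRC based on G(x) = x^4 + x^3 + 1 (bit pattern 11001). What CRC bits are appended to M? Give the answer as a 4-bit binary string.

Append 4 zeros: 101110011110000. Divide by 11001 (XOR where the leading bit is 1):
  pos 0: 10111 XOR 11001 = 01110
  pos 1: 11100 XOR 11001 = 00101
  pos 3: 10101 XOR 11001 = 01100
  pos 4: 11001 XOR 11001 = 00000
  pos 9: 11000 XOR 11001 = 00001
Remainder (last 4 bits) = 0010. This is the CRC / FCS.

0010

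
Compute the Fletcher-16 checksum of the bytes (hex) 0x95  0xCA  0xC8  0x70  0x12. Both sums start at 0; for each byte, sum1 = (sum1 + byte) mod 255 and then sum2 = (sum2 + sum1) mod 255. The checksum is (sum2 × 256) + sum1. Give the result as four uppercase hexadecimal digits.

Running sums (mod 255):
  after byte 0 (0x95): sum1=149, sum2=149
  after byte 1 (0xCA): sum1=96, sum2=245
  after byte 2 (0xC8): sum1=41, sum2=31
  after byte 3 (0x70): sum1=153, sum2=184
  after byte 4 (0x12): sum1=171, sum2=100
Checksum = sum2·256 + sum1 = 100·256 + 171 = 25771 = 0x64AB.

64AB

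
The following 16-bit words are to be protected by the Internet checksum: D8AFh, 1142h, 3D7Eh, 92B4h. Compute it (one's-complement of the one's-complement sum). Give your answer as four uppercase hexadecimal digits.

45DB

One's-complement addition (fold any carry out of bit 15 back into bit 0):
  0xD8AF + 0x1142 = 0x0E9F1
  0xE9F1 + 0x3D7E = 0x1276F → wrap carry → 0x2770
  0x2770 + 0x92B4 = 0x0BA24
One's-complement sum = 0xBA24.
Checksum = ~0xBA24 & 0xFFFF = 0x45DB.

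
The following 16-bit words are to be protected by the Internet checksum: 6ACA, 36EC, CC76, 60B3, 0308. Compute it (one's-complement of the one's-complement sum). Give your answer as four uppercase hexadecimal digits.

2E17

One's-complement addition (fold any carry out of bit 15 back into bit 0):
  0x6ACA + 0x36EC = 0x0A1B6
  0xA1B6 + 0xCC76 = 0x16E2C → wrap carry → 0x6E2D
  0x6E2D + 0x60B3 = 0x0CEE0
  0xCEE0 + 0x0308 = 0x0D1E8
One's-complement sum = 0xD1E8.
Checksum = ~0xD1E8 & 0xFFFF = 0x2E17.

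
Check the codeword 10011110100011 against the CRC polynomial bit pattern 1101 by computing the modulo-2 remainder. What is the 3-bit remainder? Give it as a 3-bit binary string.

Modulo-2 division of 10011110100011 by 1101:
  pos 0: 1001 XOR 1101 = 0100
  pos 1: 1001 XOR 1101 = 0100
  pos 2: 1001 XOR 1101 = 0100
  pos 3: 1001 XOR 1101 = 0100
  pos 4: 1000 XOR 1101 = 0101
  pos 5: 1011 XOR 1101 = 0110
  pos 6: 1100 XOR 1101 = 0001
  pos 9: 1001 XOR 1101 = 0100
  pos 10: 1001 XOR 1101 = 0100
Remainder = 100 (nonzero — an error is detected).

100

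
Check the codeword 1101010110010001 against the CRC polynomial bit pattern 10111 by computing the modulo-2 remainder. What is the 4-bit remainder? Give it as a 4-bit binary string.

Modulo-2 division of 1101010110010001 by 10111:
  pos 0: 11010 XOR 10111 = 01101
  pos 1: 11011 XOR 10111 = 01100
  pos 2: 11000 XOR 10111 = 01111
  pos 3: 11111 XOR 10111 = 01000
  pos 4: 10001 XOR 10111 = 00110
  pos 6: 11000 XOR 10111 = 01111
  pos 7: 11111 XOR 10111 = 01000
  pos 8: 10000 XOR 10111 = 00111
  pos 10: 11100 XOR 10111 = 01011
  pos 11: 10111 XOR 10111 = 00000
Remainder = 0000 (zero — the frame passes the CRC check).

0000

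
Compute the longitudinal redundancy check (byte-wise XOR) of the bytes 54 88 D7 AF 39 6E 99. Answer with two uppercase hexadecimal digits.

6A

XOR the bytes together:
  start with 0x54
  0x54 ⊕ 0x88 = 0xDC
  0xDC ⊕ 0xD7 = 0x0B
  0x0B ⊕ 0xAF = 0xA4
  0xA4 ⊕ 0x39 = 0x9D
  0x9D ⊕ 0x6E = 0xF3
  0xF3 ⊕ 0x99 = 0x6A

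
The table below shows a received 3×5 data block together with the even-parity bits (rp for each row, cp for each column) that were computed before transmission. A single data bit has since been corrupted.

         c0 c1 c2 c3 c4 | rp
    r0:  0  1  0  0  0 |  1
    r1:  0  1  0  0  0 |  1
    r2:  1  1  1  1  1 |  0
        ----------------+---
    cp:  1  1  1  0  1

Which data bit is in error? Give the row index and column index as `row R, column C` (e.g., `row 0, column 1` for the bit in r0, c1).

Recompute each row's even parity and compare to rp:
  r0: data parity 1, sent rp 1 → ok
  r1: data parity 1, sent rp 1 → ok
  r2: data parity 1, sent rp 0 → mismatch
Recompute each column's even parity and compare to cp:
  c0: data parity 1, sent cp 1 → ok
  c1: data parity 1, sent cp 1 → ok
  c2: data parity 1, sent cp 1 → ok
  c3: data parity 1, sent cp 0 → mismatch
  c4: data parity 1, sent cp 1 → ok
Exactly one row (r2) and one column (c3) fail → the flipped bit is at their intersection.

row 2, column 3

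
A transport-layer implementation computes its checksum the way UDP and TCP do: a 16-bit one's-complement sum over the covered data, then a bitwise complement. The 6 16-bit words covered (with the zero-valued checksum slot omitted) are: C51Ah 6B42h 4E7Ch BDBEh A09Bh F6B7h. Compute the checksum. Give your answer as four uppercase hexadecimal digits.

One's-complement addition (fold any carry out of bit 15 back into bit 0):
  0xC51A + 0x6B42 = 0x1305C → wrap carry → 0x305D
  0x305D + 0x4E7C = 0x07ED9
  0x7ED9 + 0xBDBE = 0x13C97 → wrap carry → 0x3C98
  0x3C98 + 0xA09B = 0x0DD33
  0xDD33 + 0xF6B7 = 0x1D3EA → wrap carry → 0xD3EB
One's-complement sum = 0xD3EB.
Checksum = ~0xD3EB & 0xFFFF = 0x2C14.

2C14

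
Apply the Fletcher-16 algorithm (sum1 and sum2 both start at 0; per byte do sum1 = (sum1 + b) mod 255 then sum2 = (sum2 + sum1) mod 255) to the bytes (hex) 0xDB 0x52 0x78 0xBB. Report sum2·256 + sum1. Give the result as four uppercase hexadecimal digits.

1362

Running sums (mod 255):
  after byte 0 (0xDB): sum1=219, sum2=219
  after byte 1 (0x52): sum1=46, sum2=10
  after byte 2 (0x78): sum1=166, sum2=176
  after byte 3 (0xBB): sum1=98, sum2=19
Checksum = sum2·256 + sum1 = 19·256 + 98 = 4962 = 0x1362.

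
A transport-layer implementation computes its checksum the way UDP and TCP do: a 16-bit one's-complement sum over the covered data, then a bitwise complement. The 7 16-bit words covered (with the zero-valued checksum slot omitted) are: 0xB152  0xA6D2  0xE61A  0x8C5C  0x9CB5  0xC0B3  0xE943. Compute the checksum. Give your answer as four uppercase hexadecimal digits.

EEB5

One's-complement addition (fold any carry out of bit 15 back into bit 0):
  0xB152 + 0xA6D2 = 0x15824 → wrap carry → 0x5825
  0x5825 + 0xE61A = 0x13E3F → wrap carry → 0x3E40
  0x3E40 + 0x8C5C = 0x0CA9C
  0xCA9C + 0x9CB5 = 0x16751 → wrap carry → 0x6752
  0x6752 + 0xC0B3 = 0x12805 → wrap carry → 0x2806
  0x2806 + 0xE943 = 0x11149 → wrap carry → 0x114A
One's-complement sum = 0x114A.
Checksum = ~0x114A & 0xFFFF = 0xEEB5.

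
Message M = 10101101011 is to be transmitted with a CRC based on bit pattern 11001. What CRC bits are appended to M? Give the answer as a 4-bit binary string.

0101

Append 4 zeros: 101011010110000. Divide by 11001 (XOR where the leading bit is 1):
  pos 0: 10101 XOR 11001 = 01100
  pos 1: 11001 XOR 11001 = 00000
  pos 7: 10110 XOR 11001 = 01111
  pos 8: 11110 XOR 11001 = 00111
  pos 10: 11100 XOR 11001 = 00101
Remainder (last 4 bits) = 0101. This is the CRC / FCS.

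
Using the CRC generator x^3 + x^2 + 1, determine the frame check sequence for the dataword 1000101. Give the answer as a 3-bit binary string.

Append 3 zeros: 1000101000. Divide by 1101 (XOR where the leading bit is 1):
  pos 0: 1000 XOR 1101 = 0101
  pos 1: 1011 XOR 1101 = 0110
  pos 2: 1100 XOR 1101 = 0001
  pos 5: 1100 XOR 1101 = 0001
Remainder (last 3 bits) = 010. This is the CRC / FCS.

010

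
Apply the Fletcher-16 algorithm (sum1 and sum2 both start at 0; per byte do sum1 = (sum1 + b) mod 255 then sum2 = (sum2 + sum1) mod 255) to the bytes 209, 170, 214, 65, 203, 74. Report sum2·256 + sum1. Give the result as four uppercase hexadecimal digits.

Running sums (mod 255):
  after byte 0 (209): sum1=209, sum2=209
  after byte 1 (170): sum1=124, sum2=78
  after byte 2 (214): sum1=83, sum2=161
  after byte 3 (65): sum1=148, sum2=54
  after byte 4 (203): sum1=96, sum2=150
  after byte 5 (74): sum1=170, sum2=65
Checksum = sum2·256 + sum1 = 65·256 + 170 = 16810 = 0x41AA.

41AA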